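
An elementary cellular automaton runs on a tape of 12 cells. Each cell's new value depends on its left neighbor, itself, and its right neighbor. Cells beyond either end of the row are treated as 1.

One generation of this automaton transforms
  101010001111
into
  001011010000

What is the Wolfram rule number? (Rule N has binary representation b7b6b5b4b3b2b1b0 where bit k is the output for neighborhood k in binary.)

position 9: 111 → 0  (bit 7 = 0)
position 0: 110 → 0  (bit 6 = 0)
position 1: 101 → 0  (bit 5 = 0)
position 5: 100 → 1  (bit 4 = 1)
position 8: 011 → 0  (bit 3 = 0)
position 2: 010 → 1  (bit 2 = 1)
position 7: 001 → 1  (bit 1 = 1)
position 6: 000 → 0  (bit 0 = 0)
bits b7..b0 = 00010110 = 22

22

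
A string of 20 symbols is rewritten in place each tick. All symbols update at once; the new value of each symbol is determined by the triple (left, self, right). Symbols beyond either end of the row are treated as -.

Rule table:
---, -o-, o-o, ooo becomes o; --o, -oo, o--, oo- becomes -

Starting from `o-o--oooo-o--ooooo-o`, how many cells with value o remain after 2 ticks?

6

ooo---oo-oo---ooo-oo
-o--o---o---o--o-o--
count of o: 6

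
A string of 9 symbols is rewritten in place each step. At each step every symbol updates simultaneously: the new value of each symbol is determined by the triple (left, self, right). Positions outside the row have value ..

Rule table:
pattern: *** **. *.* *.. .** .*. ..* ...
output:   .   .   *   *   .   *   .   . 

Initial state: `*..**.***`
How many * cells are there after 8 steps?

1

**...*...
..*..**..
..**...*.
....*..**
....**...
......*..
......**.
........*
count of *: 1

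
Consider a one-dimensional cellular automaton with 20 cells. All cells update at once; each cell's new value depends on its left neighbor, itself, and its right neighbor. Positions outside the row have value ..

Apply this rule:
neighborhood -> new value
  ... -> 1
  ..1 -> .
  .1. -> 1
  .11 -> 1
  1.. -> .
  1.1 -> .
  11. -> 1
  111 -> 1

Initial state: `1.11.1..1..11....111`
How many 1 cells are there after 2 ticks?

1.11.1..1..11.11.111
1.11.1..1..11.11.111
count of 1: 12

12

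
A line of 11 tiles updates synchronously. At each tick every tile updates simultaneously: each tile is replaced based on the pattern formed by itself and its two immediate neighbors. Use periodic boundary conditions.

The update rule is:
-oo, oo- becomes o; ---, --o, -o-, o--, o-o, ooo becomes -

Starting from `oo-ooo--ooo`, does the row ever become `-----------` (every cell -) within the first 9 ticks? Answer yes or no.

-o-o-o--o--
-----------
all cells are - at tick 2

yes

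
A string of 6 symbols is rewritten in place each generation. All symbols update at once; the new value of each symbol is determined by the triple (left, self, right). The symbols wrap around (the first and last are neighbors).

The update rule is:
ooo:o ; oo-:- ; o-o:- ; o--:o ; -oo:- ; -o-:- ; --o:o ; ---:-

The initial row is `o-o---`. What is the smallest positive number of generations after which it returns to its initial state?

2

---o-o
o-o---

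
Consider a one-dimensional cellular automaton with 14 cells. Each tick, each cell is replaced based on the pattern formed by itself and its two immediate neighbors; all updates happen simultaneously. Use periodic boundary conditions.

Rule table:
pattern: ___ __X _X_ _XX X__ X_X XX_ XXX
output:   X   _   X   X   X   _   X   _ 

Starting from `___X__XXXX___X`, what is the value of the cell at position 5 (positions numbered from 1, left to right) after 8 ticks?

XX_XX_X__XXX_X
_X_XX_XX_X_X_X
_X_XX_XX_X_X_X  (fixed point — unchanged through tick 8)
position 5 holds X

X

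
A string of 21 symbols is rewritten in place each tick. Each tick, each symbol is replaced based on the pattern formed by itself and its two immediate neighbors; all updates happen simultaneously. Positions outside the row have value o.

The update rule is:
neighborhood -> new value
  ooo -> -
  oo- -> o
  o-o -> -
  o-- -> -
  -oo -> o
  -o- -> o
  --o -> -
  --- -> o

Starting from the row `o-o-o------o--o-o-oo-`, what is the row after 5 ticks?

tick 1: o-o-o-oooo-o--o-o-oo-
tick 2: o-o-o-o--o-o--o-o-oo-
tick 3: o-o-o-o--o-o--o-o-oo-  (fixed point — unchanged through tick 5)

o-o-o-o--o-o--o-o-oo-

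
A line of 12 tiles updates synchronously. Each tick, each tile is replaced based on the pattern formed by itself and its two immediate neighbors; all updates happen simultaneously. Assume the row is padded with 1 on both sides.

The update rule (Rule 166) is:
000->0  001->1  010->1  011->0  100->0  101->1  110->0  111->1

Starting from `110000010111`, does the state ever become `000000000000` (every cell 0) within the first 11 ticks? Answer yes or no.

100000111011
000001010101
000011111110
000101111101
001110111010
010101010111
111111111011
111111110101
111111101110
111111010101
111110111110
tick 11 is 111110111110, still not uniform 0

no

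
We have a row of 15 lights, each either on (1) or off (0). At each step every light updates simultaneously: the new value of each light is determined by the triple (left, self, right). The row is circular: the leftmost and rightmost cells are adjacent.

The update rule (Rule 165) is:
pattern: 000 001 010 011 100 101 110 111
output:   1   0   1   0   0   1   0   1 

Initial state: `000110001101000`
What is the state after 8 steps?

110000100011011
100110101000101
000001111010110
111100110111000
011000001010010
000011101110010
111001010100010
010001111101011

010001111101011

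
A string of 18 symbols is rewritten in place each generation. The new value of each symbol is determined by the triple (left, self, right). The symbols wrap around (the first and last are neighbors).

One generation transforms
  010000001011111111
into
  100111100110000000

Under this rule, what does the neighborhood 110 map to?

At position 17 the neighborhood is 110; the next row has 0 there.

0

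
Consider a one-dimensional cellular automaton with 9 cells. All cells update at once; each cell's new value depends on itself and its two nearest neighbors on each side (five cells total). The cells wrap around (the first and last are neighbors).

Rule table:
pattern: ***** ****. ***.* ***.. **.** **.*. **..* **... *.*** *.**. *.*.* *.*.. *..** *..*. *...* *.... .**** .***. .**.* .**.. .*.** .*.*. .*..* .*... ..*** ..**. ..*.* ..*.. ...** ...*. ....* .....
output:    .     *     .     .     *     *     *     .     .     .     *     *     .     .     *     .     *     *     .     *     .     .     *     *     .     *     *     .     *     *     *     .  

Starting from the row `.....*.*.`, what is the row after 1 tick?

...***.**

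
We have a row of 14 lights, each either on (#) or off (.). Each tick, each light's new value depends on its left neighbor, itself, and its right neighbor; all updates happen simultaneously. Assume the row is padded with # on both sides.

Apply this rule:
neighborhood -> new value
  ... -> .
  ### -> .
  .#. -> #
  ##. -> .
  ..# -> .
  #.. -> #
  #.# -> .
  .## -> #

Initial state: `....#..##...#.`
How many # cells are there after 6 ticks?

6

#...##.#.#..#.
.#..#..#.##.#.
.##.##.#.#..#.
.#..#..#.##.#.  (repeats tick 2; period 2)
tick 6: .#..#..#.##.#.
count of #: 6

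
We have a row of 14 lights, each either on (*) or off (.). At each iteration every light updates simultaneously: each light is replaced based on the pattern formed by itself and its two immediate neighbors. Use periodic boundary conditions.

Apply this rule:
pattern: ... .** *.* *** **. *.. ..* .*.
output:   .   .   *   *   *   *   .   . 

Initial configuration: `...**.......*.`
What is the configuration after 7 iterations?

....**.......*
*....**.......
.*....**......
..*....**.....
...*....**....
....*....**...
.....*....**..

.....*....**..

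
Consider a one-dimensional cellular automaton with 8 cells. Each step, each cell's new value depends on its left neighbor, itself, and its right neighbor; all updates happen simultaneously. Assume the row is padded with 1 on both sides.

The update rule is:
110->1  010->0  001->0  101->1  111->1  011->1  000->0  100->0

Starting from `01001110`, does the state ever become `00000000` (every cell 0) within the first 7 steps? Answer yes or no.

no

10001111
10001111  (fixed point — unchanged through step 7)
step 7 is 10001111, still not uniform 0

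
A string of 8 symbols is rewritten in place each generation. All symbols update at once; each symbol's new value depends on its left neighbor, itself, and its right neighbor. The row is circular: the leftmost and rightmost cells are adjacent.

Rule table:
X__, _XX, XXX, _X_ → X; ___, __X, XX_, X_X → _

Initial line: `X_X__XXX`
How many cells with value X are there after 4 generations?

4

__XX_XXX
X_X__XX_
X_XX_X__
X_X__XX_
count of X: 4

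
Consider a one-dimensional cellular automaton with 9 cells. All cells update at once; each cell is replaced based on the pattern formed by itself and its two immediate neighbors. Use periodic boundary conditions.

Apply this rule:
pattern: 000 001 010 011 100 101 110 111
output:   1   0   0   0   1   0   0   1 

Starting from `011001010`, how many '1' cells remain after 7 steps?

step 1: 000100001
step 2: 110011100
step 3: 001001010
step 4: 100100001
step 5: 010011100
step 6: 001001011
step 7: 100100000
count of 1: 2

2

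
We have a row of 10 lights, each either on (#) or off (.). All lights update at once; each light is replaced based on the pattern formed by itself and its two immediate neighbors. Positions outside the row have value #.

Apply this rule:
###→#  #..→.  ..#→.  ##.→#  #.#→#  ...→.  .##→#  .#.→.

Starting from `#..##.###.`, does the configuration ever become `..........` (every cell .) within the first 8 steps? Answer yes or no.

no

#..#######
#..#######  (fixed point — unchanged through step 8)
step 8 is #..#######, still not uniform .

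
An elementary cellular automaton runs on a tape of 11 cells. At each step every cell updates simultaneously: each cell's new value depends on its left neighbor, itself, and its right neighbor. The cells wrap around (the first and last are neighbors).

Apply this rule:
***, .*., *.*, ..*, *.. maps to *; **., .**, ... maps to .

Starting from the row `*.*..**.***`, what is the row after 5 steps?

.****..*.**
*.**.****..
**..*.**.**
*.****..*.*
.*.**.****.

.*.**.****.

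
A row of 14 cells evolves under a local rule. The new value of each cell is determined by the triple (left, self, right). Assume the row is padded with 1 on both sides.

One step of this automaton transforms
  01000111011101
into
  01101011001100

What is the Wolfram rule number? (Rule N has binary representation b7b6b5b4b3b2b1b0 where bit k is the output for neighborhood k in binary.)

position 6: 111 → 1  (bit 7 = 1)
position 7: 110 → 1  (bit 6 = 1)
position 0: 101 → 0  (bit 5 = 0)
position 2: 100 → 1  (bit 4 = 1)
position 5: 011 → 0  (bit 3 = 0)
position 1: 010 → 1  (bit 2 = 1)
position 4: 001 → 1  (bit 1 = 1)
position 3: 000 → 0  (bit 0 = 0)
bits b7..b0 = 11010110 = 214

214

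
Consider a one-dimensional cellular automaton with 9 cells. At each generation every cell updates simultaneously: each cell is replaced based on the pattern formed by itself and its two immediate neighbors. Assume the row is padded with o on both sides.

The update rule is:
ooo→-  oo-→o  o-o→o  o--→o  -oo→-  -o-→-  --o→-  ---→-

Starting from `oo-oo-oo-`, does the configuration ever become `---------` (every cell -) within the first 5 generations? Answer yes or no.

no

-oo-oo-oo
o-oo-oo--
oo-oo-oo-  (repeats generation 0; period 3)
generation 5: o-oo-oo--
generation 5 is o-oo-oo--, still not uniform -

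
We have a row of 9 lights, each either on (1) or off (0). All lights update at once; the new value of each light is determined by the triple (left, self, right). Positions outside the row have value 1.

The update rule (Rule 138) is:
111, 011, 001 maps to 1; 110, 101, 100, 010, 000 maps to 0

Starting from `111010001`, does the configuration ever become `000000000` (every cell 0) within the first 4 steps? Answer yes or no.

110000011
100000111
000001111
000011111
step 4 is 000011111, still not uniform 0

no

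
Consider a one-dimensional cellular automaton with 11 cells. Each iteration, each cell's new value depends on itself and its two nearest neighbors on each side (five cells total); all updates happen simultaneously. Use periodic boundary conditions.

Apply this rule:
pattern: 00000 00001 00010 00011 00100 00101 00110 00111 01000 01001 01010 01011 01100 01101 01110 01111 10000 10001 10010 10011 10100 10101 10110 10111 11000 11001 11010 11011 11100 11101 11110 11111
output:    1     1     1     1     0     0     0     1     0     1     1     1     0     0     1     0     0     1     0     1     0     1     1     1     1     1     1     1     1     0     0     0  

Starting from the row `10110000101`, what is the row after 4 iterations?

01101110011

01101011011
11011110110
10110001101
01101110011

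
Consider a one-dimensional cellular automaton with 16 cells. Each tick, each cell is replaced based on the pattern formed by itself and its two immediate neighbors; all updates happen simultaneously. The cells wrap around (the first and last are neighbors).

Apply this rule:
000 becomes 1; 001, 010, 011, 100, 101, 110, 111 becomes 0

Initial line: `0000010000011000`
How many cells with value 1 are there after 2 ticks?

1111000111000011
0000010000011000
count of 1: 3

3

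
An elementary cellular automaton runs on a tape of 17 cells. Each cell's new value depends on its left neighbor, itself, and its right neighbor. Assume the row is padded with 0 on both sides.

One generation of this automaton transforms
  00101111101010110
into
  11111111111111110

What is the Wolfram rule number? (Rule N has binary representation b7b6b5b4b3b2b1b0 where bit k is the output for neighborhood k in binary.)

239

position 5: 111 → 1  (bit 7 = 1)
position 8: 110 → 1  (bit 6 = 1)
position 3: 101 → 1  (bit 5 = 1)
position 16: 100 → 0  (bit 4 = 0)
position 4: 011 → 1  (bit 3 = 1)
position 2: 010 → 1  (bit 2 = 1)
position 1: 001 → 1  (bit 1 = 1)
position 0: 000 → 1  (bit 0 = 1)
bits b7..b0 = 11101111 = 239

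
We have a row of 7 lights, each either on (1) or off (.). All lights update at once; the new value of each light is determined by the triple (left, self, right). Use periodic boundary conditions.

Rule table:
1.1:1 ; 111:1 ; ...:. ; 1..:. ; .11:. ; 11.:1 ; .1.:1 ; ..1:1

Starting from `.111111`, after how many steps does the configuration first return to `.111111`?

1.11111
11.1111
111.111
1111.11
11111.1
111111.
.111111

7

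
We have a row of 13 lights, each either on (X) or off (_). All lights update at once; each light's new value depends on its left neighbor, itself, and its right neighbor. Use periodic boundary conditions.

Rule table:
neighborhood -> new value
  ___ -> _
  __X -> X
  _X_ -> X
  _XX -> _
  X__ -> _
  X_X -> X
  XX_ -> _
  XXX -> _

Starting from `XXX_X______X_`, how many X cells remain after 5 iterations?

iteration 1: ___XX_____XXX
iteration 2: __X______X___
iteration 3: _XX_____XX___
iteration 4: X______X_____
iteration 5: X_____XX____X
count of X: 4

4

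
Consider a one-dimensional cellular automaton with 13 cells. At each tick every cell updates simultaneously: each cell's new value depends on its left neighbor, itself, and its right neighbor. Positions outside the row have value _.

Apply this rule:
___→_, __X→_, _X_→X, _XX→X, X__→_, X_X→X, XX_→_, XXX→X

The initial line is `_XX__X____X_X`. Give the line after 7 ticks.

_X___X____X__

tick 1: _X___X____XXX
tick 2: _X___X____XX_
tick 3: _X___X____X__
tick 4: _X___X____X__  (fixed point — unchanged through tick 7)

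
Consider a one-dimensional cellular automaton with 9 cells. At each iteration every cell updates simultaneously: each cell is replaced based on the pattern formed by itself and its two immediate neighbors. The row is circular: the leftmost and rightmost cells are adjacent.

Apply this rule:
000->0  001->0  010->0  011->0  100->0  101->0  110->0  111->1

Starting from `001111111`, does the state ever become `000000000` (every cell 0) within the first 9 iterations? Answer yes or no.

000111110
000011100
000001000
000000000
all cells are 0 at iteration 4

yes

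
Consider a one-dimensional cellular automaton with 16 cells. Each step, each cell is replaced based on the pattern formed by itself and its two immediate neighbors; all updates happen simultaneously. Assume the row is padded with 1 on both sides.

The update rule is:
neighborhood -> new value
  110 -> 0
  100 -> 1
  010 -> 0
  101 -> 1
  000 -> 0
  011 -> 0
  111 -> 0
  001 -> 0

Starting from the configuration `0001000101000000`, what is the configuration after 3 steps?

1010001000101000

1000100010100000
0100010001010000
1010001000101000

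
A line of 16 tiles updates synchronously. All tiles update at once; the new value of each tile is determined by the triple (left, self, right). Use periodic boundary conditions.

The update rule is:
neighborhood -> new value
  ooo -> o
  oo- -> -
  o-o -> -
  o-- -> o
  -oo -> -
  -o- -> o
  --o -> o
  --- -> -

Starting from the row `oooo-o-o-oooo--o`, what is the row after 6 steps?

step 1: ooo--o-o--oo-oo-
step 2: -o-ooo-ooo------
step 3: oo--o---o-o-----
step 4: --oooo-oo-oo---o
step 5: oo-oo-------o-oo
step 6: o----o-----oo--o

o----o-----oo--o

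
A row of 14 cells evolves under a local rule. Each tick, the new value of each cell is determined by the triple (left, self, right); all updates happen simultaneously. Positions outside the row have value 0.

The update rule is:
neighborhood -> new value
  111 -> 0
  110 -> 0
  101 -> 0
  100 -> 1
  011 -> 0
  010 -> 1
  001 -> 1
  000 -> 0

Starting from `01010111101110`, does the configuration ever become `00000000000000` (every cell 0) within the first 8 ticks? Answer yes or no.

11010000000001
00011000000011
00100100000100
01111110001110
10000001010001
11000011011011
00100100000000
01111110000000
tick 8 is 01111110000000, still not uniform 0

no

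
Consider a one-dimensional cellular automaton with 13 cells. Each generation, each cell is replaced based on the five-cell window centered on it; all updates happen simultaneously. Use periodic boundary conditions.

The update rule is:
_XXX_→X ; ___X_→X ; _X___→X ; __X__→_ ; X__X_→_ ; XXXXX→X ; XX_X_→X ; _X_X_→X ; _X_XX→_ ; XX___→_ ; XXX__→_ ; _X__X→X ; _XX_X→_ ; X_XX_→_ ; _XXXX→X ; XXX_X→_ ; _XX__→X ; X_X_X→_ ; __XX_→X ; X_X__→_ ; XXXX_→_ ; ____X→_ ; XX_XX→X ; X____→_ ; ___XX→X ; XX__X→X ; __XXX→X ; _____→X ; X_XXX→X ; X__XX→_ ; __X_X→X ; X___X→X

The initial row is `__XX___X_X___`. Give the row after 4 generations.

X__XX_X____X_

_XXX_XXXX_X_X
_XX_XXX__X_X_
_X_XXX_X_XX_X
X__XX_X____X_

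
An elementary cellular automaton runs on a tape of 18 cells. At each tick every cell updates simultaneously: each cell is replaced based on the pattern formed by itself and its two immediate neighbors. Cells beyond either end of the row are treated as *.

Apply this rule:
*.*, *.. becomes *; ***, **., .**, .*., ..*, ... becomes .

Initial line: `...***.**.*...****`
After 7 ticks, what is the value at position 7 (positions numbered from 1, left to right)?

*

*.....*..*.*......
.*.....*..*.*.....
*.*.....*..*.*....
.*.*.....*..*.*...
*.*.*.....*..*.*..
.*.*.*.....*..*.*.
*.*.*.*.....*..*.*
position 7 holds *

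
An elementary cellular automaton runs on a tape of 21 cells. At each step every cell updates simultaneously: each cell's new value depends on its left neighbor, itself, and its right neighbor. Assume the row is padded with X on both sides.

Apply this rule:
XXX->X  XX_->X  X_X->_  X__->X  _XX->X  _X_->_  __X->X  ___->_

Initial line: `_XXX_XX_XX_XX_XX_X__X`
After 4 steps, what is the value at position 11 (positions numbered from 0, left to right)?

_XXX_XX_XX_XX_XX__XXX
_XXX_XX_XX_XX_XXXXXXX
_XXX_XX_XX_XX_XXXXXXX  (fixed point — unchanged through step 4)
position 11 holds X

X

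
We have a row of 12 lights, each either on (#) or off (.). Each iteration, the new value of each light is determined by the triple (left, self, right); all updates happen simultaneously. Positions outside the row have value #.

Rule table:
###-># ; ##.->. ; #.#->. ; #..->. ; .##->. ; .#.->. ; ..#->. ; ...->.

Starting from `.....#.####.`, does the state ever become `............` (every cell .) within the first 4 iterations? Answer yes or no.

yes

........##..
............
all cells are . at iteration 2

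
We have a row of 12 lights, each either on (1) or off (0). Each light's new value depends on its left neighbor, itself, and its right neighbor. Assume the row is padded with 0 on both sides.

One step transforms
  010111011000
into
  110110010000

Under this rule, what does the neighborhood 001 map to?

1

At position 0 the neighborhood is 001; the next row has 1 there.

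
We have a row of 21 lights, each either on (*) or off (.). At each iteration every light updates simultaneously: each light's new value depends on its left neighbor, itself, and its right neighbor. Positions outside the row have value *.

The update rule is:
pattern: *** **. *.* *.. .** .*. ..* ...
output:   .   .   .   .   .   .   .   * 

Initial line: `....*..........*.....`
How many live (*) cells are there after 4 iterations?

.**...********...***.
....*..........*.....  (repeats iteration 0; period 2)
iteration 4: ....*..........*.....
count of *: 2

2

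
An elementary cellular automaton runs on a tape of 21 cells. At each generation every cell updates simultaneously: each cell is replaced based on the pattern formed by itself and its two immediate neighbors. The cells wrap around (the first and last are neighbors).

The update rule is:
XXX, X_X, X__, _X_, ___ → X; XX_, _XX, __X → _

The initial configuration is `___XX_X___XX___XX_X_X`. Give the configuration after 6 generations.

_XXXXXXXX___XX_XX___X

generation 1: XX___XXXX___XX___XXXX
generation 2: X_XX__XX_XX___XX__XXX
generation 3: _X__X___X__XX___X__XX
generation 4: XXX_XXX_XX___XX_XX___
generation 5: _X_X_X_X__XX___X__XX_
generation 6: _XXXXXXXX___XX_XX___X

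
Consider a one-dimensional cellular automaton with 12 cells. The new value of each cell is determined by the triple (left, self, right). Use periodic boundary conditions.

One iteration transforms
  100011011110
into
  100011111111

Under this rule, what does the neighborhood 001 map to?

0

At position 3 the neighborhood is 001; the next row has 0 there.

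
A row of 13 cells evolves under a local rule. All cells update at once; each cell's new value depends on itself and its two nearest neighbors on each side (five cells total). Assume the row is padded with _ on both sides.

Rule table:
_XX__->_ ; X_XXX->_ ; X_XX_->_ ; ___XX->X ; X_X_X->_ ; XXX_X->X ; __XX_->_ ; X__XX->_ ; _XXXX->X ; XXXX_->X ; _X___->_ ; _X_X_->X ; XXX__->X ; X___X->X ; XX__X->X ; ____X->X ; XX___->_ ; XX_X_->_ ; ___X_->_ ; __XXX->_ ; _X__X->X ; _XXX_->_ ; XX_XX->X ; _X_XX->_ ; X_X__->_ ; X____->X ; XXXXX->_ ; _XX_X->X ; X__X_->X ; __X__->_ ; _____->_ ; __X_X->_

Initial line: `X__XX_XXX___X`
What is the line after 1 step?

_X__XX__X_X__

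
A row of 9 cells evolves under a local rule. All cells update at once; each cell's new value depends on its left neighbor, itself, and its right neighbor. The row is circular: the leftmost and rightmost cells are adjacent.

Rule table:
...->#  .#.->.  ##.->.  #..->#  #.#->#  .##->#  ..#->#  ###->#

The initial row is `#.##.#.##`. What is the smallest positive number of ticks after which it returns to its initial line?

9

.##.#.###
##.#.###.
#.#.###.#
.#.###.##
#.###.##.
.###.##.#
###.##.#.
##.##.#.#
#.##.#.##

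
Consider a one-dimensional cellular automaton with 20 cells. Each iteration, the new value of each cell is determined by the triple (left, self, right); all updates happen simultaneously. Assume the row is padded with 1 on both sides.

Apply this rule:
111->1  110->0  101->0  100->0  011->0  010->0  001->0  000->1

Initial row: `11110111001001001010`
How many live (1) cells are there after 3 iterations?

11

iteration 1: 11100010000000000000
iteration 2: 11001000111111111110
iteration 3: 10000010011111111100
count of 1: 11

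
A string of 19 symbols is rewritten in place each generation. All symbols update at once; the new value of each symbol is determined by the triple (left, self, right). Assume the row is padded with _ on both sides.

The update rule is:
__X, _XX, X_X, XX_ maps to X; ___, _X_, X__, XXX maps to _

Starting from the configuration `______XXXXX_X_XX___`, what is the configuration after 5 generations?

_XX__XXX_X_XX_X____

generation 1: _____XX___XX_XXX___
generation 2: ____XXX__XXXXX_X___
generation 3: ___XX_X_XX___XX____
generation 4: __XXXX_XXX__XXX____
generation 5: _XX__XXX_X_XX_X____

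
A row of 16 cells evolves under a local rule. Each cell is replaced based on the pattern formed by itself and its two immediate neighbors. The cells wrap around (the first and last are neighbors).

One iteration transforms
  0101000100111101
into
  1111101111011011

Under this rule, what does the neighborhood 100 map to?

At position 4 the neighborhood is 100; the next row has 1 there.

1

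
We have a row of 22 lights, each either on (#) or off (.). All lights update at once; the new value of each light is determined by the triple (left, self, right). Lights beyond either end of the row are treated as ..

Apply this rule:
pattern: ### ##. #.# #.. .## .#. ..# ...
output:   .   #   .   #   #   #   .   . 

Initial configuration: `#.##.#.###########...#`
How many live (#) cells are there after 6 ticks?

11

#.##.#.#.........##..#
#.##.#.##........###.#
#.##.#.###.......#.#.#
#.##.#.#.##......#.#.#
#.##.#.#.###.....#.#.#
#.##.#.#.#.##....#.#.#
count of #: 11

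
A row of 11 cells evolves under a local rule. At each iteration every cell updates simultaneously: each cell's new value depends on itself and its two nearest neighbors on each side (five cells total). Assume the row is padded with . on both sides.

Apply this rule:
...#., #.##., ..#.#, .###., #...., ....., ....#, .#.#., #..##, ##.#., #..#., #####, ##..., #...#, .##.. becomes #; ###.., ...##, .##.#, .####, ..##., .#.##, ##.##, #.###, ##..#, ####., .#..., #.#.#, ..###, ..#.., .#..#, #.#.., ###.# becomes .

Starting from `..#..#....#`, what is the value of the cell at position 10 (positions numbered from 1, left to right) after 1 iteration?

#

iteration 1: ##..#..###.
position 10 holds #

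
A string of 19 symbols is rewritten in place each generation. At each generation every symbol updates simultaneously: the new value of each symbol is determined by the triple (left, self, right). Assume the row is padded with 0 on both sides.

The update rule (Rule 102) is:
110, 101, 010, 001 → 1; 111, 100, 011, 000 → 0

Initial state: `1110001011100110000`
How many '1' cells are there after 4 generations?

0010011100101010000
0110100101111110000
1011101110000010000
1100110010000110000
count of 1: 7

7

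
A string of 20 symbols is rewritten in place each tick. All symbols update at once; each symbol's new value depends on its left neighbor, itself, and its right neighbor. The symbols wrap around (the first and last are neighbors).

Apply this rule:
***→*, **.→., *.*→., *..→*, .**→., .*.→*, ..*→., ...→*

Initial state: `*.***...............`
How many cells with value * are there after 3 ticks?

13

*..*.**************.
**.*..************..
...**..**********.*.
count of *: 13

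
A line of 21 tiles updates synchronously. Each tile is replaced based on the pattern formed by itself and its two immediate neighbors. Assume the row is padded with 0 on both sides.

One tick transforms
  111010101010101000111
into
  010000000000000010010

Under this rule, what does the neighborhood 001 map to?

0

At position 17 the neighborhood is 001; the next row has 0 there.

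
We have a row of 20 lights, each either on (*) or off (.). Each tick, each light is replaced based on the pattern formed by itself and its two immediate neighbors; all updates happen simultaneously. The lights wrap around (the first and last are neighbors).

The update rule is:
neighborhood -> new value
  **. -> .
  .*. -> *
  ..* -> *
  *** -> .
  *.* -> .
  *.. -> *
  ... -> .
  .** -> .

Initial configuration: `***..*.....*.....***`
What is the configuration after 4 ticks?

*...**........*..***

...****...***...*...
..*....*.*...*.***..
.***..**.**.**....*.
*...**........*..***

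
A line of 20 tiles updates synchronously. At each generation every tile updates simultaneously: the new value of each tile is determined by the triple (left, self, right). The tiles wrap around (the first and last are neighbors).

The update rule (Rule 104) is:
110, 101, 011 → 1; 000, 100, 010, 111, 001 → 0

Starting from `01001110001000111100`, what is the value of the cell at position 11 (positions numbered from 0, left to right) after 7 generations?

00001010000000100100
00000100000000000000
00000000000000000000
00000000000000000000  (fixed point — unchanged through generation 7)
position 11 holds 0

0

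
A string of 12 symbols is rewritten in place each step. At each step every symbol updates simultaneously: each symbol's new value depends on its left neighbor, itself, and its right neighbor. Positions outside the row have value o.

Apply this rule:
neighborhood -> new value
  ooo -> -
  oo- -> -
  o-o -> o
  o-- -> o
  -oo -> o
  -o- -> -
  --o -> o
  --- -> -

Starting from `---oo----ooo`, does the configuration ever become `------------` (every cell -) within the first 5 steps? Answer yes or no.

no

o-oo-o--oo--
-oo-o-ooo-oo
oo-o-oo--oo-
--o-oo-ooo-o
oo-oo-oo--oo
step 5 is oo-oo-oo--oo, still not uniform -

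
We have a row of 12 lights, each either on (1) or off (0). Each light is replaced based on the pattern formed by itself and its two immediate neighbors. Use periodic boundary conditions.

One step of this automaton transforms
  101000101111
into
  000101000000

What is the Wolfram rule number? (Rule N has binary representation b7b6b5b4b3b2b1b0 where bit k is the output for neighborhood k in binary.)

position 9: 111 → 0  (bit 7 = 0)
position 0: 110 → 0  (bit 6 = 0)
position 1: 101 → 0  (bit 5 = 0)
position 3: 100 → 1  (bit 4 = 1)
position 8: 011 → 0  (bit 3 = 0)
position 2: 010 → 0  (bit 2 = 0)
position 5: 001 → 1  (bit 1 = 1)
position 4: 000 → 0  (bit 0 = 0)
bits b7..b0 = 00010010 = 18

18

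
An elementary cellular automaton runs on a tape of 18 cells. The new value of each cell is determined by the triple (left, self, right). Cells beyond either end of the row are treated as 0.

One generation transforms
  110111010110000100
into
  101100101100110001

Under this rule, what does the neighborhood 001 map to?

At position 14 the neighborhood is 001; the next row has 0 there.

0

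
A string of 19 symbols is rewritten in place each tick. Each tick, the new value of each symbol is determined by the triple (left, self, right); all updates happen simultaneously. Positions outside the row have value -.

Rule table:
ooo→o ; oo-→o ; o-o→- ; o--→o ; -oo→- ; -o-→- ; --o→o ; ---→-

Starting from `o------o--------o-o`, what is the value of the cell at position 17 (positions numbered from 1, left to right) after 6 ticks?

-o----o-o------o---
o-o--o---o----o-o--
---oo-o-o-o--o---o-
--o-o------oo-o-o-o
-o---o----o-o------
o-o-o-o--o---o-----
position 17 holds -

-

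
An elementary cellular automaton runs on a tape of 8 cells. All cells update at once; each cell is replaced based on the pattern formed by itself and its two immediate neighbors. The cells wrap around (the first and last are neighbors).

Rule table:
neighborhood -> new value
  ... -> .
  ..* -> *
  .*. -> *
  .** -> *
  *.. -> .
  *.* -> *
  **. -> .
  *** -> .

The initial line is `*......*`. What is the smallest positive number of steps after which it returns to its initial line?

8

......**
.....**.
....**..
...**...
..**....
.**.....
**......
*......*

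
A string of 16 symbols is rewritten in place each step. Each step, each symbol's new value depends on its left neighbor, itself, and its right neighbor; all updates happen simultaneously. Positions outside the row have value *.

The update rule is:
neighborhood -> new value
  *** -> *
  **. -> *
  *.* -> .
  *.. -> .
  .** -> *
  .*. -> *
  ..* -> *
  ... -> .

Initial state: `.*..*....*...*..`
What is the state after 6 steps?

.*.**...**..**.*
.*.**..***.***.*
.*.**.****.***.*
.*.**.****.***.*  (fixed point — unchanged through step 6)

.*.**.****.***.*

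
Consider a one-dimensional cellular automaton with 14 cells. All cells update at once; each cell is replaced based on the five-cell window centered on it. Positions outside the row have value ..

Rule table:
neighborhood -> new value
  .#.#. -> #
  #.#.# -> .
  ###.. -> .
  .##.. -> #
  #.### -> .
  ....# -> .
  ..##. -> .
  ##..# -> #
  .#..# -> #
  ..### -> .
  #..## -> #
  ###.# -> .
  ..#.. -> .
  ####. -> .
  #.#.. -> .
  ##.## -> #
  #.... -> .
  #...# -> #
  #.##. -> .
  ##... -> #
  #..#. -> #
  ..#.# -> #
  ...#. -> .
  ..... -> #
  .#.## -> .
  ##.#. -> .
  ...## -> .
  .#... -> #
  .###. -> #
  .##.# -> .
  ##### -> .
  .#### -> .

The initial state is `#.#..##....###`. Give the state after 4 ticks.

##.##.##....#.
..#..#.##....#
...###..##....
#...#.##.##.##

#...#.##.##.##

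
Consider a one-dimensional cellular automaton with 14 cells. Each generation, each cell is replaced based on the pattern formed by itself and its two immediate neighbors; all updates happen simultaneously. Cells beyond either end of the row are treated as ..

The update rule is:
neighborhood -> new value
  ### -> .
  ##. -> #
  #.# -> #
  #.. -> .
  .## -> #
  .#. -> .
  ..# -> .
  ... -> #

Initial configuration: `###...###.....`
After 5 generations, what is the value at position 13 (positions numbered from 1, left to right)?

#

#.#.#.#.#.####
.#.#.#.#.##..#
..#.#.#.###...
#..#.#.##.#.##
....#.####.###
position 13 holds #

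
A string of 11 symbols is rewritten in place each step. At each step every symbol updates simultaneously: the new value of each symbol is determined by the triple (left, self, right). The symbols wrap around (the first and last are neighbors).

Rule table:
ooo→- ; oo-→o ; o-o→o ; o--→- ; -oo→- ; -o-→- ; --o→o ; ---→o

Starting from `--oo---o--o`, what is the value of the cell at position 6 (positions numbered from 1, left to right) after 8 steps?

-o-o-oo--o-
o-o-o-o-o--
-o-o-o-o--o
o-o-o-o--o-
-o-o-o--o-o
o-o-o--o-o-
-o-o--o-o-o
o-o--o-o-o-
position 6 holds o

o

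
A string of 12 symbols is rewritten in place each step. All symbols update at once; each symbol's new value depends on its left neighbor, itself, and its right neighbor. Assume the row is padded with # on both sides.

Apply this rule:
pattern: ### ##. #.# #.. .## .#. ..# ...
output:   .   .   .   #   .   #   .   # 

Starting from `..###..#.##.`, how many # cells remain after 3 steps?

1

step 1: #....#.#....
step 2: .###.#.####.
step 3: .....#......
count of #: 1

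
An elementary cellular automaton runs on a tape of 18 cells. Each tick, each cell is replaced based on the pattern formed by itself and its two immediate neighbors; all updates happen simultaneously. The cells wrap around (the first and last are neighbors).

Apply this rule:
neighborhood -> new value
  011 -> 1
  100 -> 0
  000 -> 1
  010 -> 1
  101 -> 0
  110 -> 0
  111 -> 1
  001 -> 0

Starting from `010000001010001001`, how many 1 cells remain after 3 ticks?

010111101010101001
010111001010101001
010110001010101001
count of 1: 8

8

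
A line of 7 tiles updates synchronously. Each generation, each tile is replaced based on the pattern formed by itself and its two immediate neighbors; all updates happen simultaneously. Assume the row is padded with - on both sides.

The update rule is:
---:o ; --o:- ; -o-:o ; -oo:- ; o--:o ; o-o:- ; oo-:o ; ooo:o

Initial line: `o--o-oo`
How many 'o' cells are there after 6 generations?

oo-o--o
-o-oo-o
-o--o-o
-oo-o-o
--o-o-o
o-o-o-o
count of o: 4

4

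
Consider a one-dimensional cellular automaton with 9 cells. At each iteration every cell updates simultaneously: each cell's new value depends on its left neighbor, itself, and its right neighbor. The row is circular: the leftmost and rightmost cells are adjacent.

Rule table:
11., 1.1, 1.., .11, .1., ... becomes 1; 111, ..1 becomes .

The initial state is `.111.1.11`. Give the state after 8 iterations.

iteration 1: 11.111111
iteration 2: .111.....
iteration 3: .1.111111
iteration 4: 1111....1
iteration 5: ...1111.1
iteration 6: 11.1..111
iteration 7: .1111.1..
iteration 8: .1..11111

.1..11111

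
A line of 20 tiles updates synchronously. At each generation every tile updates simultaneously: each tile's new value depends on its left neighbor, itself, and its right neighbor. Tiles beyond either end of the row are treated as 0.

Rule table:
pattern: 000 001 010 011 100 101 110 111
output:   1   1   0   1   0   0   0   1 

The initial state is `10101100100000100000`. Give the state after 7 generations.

11001111001111001001

00001001001111001111
11110010011110011110
11100100111100111100
11001001111001111001
10010011110011110010
00100111100111100100
11001111001111001001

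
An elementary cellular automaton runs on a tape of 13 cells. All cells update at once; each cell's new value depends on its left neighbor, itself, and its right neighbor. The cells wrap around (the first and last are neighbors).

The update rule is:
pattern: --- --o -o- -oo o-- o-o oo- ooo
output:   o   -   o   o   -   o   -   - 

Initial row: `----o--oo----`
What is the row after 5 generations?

--o-oooo--o--

ooo-o--o--ooo
---oo--o--o--
oo-o---o--o-o
--oo-o-o--ooo
--o-oooo--o--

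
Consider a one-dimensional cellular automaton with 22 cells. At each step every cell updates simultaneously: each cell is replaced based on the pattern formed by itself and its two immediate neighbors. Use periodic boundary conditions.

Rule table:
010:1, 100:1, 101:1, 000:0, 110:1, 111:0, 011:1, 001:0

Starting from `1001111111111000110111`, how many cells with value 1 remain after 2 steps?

11

1101000000001100111100
1111100000001110100110
count of 1: 11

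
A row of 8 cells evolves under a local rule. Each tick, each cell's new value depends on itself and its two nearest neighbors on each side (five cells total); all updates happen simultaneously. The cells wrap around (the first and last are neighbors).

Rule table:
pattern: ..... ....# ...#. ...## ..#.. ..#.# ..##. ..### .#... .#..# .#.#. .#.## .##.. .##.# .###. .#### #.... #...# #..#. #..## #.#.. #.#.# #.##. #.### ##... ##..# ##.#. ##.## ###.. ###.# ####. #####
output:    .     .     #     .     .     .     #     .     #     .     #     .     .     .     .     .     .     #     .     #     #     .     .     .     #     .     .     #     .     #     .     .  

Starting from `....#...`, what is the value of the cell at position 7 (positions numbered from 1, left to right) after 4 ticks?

.

...#.#..
..#.###.
##.....#
..#.....
position 7 holds .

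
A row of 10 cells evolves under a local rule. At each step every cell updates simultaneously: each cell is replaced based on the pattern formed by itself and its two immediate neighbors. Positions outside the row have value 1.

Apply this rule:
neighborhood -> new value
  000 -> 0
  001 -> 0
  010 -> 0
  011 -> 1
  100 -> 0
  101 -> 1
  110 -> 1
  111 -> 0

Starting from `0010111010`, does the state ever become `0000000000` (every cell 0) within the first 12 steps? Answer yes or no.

yes

step 1: 0001101101
step 2: 0001111111
step 3: 0001000000
step 4: 0000000000
all cells are 0 at step 4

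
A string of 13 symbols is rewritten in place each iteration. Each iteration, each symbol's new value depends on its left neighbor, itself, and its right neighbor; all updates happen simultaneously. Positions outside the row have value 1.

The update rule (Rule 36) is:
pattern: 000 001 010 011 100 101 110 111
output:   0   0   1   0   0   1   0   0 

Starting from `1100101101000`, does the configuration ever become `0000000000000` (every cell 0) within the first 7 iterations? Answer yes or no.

0000110011000
0000000000000
all cells are 0 at iteration 2

yes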